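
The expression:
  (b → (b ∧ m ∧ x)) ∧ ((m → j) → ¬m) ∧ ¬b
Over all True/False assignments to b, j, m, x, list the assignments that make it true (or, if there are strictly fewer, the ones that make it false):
is true only for:
  b=False, j=False, m=False, x=False;
  b=False, j=False, m=False, x=True;
  b=False, j=False, m=True, x=False;
  b=False, j=False, m=True, x=True;
  b=False, j=True, m=False, x=False;
  b=False, j=True, m=False, x=True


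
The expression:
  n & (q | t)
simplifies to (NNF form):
n & (q | t)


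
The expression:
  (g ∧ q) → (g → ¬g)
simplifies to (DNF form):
¬g ∨ ¬q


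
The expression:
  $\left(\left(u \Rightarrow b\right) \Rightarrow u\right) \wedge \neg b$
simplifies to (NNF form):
$u \wedge \neg b$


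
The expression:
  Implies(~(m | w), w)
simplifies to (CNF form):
m | w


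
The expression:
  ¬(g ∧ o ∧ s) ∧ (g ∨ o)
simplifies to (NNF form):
(g ∨ o) ∧ (¬g ∨ ¬o ∨ ¬s)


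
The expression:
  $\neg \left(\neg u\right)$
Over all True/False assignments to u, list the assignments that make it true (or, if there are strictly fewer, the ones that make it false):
is true only for:
  u=True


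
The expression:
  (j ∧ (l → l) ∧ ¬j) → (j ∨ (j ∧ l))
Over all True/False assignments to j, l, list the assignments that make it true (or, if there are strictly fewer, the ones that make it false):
is always true.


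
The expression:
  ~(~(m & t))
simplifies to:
m & t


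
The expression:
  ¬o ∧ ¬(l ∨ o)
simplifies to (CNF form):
¬l ∧ ¬o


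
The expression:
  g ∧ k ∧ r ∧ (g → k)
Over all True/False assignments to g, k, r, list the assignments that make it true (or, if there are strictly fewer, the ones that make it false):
is true only for:
  g=True, k=True, r=True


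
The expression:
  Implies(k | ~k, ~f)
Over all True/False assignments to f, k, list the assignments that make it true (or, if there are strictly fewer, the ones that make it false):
is true only for:
  f=False, k=False;
  f=False, k=True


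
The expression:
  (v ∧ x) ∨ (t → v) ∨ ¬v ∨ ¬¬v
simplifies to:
True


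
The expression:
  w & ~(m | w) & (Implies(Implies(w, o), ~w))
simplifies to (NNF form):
False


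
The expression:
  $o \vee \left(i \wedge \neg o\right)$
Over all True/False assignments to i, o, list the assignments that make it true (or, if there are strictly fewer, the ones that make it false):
is false only for:
  i=False, o=False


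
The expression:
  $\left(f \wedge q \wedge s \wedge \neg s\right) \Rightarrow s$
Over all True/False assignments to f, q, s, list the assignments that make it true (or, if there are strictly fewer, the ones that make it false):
is always true.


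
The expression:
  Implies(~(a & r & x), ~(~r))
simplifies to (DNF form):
r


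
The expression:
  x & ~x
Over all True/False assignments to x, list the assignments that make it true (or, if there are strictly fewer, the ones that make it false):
is never true.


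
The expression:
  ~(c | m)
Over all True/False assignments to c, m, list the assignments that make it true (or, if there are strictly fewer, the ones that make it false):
is true only for:
  c=False, m=False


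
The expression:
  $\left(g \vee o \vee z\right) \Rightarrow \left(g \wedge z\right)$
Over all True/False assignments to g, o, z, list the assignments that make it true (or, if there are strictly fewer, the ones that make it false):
is true only for:
  g=False, o=False, z=False;
  g=True, o=False, z=True;
  g=True, o=True, z=True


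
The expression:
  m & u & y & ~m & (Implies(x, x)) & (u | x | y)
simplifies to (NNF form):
False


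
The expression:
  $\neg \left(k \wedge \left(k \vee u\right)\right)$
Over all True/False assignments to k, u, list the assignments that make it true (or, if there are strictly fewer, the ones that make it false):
is true only for:
  k=False, u=False;
  k=False, u=True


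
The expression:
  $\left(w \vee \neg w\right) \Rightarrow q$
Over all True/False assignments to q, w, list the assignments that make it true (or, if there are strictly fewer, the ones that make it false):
is true only for:
  q=True, w=False;
  q=True, w=True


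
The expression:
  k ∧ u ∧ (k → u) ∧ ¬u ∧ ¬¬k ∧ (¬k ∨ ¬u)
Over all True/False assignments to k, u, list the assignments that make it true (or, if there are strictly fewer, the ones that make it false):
is never true.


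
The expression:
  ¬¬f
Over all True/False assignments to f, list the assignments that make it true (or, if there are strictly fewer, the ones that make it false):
is true only for:
  f=True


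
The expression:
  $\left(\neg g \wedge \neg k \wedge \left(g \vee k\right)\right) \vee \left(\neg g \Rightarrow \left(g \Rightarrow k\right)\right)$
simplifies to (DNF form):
$\text{True}$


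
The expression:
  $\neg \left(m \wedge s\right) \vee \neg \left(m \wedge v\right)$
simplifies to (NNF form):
$\neg m \vee \neg s \vee \neg v$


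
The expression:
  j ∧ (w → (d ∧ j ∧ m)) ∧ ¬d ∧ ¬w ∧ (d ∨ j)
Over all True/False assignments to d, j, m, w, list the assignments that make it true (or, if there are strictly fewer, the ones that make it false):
is true only for:
  d=False, j=True, m=False, w=False;
  d=False, j=True, m=True, w=False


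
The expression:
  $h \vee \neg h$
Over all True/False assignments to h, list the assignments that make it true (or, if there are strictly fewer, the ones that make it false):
is always true.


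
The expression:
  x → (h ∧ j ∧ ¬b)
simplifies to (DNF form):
(h ∧ j ∧ ¬b) ∨ ¬x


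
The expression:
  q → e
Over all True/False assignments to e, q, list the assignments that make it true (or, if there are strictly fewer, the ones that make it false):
is false only for:
  e=False, q=True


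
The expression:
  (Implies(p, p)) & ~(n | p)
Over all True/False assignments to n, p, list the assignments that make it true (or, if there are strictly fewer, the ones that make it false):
is true only for:
  n=False, p=False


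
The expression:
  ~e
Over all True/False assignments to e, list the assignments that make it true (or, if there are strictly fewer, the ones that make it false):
is true only for:
  e=False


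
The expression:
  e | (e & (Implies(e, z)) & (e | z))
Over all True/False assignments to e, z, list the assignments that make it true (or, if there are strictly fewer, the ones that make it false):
is true only for:
  e=True, z=False;
  e=True, z=True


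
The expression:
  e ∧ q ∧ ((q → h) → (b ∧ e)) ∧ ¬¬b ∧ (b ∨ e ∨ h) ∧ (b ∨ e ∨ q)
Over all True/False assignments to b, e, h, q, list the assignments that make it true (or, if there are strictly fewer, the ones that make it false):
is true only for:
  b=True, e=True, h=False, q=True;
  b=True, e=True, h=True, q=True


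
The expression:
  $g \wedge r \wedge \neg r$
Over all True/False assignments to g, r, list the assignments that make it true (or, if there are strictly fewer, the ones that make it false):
is never true.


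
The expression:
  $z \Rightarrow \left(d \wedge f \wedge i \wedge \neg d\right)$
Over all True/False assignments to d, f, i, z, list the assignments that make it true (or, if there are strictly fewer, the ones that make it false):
is true only for:
  d=False, f=False, i=False, z=False;
  d=False, f=False, i=True, z=False;
  d=False, f=True, i=False, z=False;
  d=False, f=True, i=True, z=False;
  d=True, f=False, i=False, z=False;
  d=True, f=False, i=True, z=False;
  d=True, f=True, i=False, z=False;
  d=True, f=True, i=True, z=False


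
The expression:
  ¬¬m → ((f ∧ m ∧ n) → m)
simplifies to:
True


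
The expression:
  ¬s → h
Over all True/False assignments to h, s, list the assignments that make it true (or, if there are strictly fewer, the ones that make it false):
is false only for:
  h=False, s=False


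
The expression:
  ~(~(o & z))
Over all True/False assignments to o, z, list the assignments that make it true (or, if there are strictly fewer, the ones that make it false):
is true only for:
  o=True, z=True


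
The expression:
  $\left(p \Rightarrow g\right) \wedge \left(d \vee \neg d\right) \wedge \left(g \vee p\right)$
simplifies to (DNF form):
$g$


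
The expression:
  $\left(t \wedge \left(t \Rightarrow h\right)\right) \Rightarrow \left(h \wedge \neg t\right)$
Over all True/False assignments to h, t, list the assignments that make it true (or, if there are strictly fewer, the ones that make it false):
is false only for:
  h=True, t=True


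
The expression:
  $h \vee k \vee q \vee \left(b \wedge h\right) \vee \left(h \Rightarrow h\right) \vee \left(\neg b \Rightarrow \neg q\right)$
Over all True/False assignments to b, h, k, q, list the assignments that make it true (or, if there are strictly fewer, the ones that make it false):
is always true.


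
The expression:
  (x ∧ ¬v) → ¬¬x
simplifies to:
True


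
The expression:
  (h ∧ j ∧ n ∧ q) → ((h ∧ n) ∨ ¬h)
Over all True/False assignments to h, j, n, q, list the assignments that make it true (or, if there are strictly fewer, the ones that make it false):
is always true.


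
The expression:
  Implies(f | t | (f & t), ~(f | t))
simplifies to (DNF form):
~f & ~t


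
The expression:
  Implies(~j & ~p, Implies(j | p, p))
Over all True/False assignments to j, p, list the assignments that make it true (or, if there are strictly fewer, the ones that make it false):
is always true.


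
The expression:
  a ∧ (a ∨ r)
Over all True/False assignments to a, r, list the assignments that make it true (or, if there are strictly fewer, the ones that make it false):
is true only for:
  a=True, r=False;
  a=True, r=True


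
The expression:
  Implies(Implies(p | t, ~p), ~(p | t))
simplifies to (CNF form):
p | ~t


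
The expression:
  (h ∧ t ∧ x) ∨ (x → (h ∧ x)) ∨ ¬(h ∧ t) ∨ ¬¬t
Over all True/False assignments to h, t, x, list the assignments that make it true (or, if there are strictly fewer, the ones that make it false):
is always true.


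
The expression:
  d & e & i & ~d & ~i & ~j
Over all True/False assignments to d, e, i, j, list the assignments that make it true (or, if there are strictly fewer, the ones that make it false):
is never true.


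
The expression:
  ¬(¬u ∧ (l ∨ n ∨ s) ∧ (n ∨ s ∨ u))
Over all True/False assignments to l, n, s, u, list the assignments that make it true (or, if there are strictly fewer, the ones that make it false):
is false only for:
  l=False, n=False, s=True, u=False;
  l=False, n=True, s=False, u=False;
  l=False, n=True, s=True, u=False;
  l=True, n=False, s=True, u=False;
  l=True, n=True, s=False, u=False;
  l=True, n=True, s=True, u=False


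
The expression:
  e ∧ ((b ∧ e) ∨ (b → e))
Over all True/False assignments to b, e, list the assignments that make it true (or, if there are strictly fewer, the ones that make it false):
is true only for:
  b=False, e=True;
  b=True, e=True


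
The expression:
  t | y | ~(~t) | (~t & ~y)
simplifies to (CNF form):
True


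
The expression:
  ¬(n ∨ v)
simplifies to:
¬n ∧ ¬v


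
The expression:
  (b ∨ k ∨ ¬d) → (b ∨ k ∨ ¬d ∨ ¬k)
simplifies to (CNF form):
True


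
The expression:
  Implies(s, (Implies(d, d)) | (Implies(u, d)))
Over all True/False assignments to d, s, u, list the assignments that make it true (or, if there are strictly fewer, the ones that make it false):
is always true.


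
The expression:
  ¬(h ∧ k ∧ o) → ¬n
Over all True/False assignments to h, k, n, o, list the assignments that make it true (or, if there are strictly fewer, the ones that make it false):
is false only for:
  h=False, k=False, n=True, o=False;
  h=False, k=False, n=True, o=True;
  h=False, k=True, n=True, o=False;
  h=False, k=True, n=True, o=True;
  h=True, k=False, n=True, o=False;
  h=True, k=False, n=True, o=True;
  h=True, k=True, n=True, o=False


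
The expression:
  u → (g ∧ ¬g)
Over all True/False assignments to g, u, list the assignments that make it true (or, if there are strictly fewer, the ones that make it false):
is true only for:
  g=False, u=False;
  g=True, u=False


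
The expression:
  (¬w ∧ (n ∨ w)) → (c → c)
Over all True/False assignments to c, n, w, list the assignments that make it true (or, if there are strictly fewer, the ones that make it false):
is always true.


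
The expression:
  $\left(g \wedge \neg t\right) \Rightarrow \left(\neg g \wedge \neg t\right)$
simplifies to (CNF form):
$t \vee \neg g$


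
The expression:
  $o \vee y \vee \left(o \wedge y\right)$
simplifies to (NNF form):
$o \vee y$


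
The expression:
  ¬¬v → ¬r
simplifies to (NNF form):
¬r ∨ ¬v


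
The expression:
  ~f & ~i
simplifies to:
~f & ~i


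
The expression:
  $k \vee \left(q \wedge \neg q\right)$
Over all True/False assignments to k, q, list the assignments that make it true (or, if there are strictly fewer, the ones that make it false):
is true only for:
  k=True, q=False;
  k=True, q=True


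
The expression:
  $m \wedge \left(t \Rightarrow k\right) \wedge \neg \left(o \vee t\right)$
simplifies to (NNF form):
$m \wedge \neg o \wedge \neg t$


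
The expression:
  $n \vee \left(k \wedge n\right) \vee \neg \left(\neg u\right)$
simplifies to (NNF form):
$n \vee u$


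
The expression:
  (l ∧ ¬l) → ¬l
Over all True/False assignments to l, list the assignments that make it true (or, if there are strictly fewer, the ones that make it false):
is always true.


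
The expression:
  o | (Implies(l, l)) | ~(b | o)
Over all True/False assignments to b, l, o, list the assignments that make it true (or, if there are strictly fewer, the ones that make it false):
is always true.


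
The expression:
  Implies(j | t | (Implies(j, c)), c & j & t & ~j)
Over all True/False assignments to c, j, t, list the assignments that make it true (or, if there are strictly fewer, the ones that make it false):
is never true.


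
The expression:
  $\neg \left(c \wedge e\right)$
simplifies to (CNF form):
$\neg c \vee \neg e$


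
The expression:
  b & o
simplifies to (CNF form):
b & o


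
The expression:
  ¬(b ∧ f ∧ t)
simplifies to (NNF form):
¬b ∨ ¬f ∨ ¬t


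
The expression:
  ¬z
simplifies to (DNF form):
¬z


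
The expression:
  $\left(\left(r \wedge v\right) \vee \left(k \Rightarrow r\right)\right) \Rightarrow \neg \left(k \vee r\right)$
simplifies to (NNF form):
$\neg r$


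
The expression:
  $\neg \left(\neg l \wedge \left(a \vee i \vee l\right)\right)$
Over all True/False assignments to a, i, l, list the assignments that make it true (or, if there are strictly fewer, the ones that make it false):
is false only for:
  a=False, i=True, l=False;
  a=True, i=False, l=False;
  a=True, i=True, l=False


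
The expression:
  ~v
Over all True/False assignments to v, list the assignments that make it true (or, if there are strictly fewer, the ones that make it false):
is true only for:
  v=False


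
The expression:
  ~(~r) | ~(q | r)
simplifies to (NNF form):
r | ~q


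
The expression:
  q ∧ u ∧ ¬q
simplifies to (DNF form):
False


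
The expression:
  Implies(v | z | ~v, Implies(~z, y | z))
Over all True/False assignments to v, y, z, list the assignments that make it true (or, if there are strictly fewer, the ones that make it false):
is false only for:
  v=False, y=False, z=False;
  v=True, y=False, z=False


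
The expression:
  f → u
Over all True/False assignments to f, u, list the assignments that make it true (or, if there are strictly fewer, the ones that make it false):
is false only for:
  f=True, u=False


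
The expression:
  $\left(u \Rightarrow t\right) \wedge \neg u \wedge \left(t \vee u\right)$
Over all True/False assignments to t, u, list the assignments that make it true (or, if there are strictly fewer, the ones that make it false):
is true only for:
  t=True, u=False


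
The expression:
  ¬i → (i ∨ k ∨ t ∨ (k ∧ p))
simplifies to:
i ∨ k ∨ t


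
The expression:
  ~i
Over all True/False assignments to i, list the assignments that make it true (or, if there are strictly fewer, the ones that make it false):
is true only for:
  i=False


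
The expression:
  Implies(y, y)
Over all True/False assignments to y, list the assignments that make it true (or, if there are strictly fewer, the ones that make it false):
is always true.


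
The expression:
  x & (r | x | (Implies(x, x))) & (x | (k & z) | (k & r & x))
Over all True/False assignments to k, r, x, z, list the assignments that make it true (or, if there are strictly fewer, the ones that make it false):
is true only for:
  k=False, r=False, x=True, z=False;
  k=False, r=False, x=True, z=True;
  k=False, r=True, x=True, z=False;
  k=False, r=True, x=True, z=True;
  k=True, r=False, x=True, z=False;
  k=True, r=False, x=True, z=True;
  k=True, r=True, x=True, z=False;
  k=True, r=True, x=True, z=True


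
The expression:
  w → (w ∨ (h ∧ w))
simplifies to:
True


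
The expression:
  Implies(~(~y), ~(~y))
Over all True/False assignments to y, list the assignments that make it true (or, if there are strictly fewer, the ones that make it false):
is always true.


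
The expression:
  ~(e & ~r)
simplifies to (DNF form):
r | ~e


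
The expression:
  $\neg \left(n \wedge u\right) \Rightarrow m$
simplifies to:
$m \vee \left(n \wedge u\right)$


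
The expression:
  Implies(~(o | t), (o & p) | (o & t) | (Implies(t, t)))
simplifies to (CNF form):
True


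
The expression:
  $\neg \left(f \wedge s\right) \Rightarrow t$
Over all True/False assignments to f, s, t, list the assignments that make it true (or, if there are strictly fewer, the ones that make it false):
is false only for:
  f=False, s=False, t=False;
  f=False, s=True, t=False;
  f=True, s=False, t=False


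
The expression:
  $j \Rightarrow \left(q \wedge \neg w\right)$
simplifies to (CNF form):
$\left(q \vee \neg j\right) \wedge \left(\neg j \vee \neg w\right)$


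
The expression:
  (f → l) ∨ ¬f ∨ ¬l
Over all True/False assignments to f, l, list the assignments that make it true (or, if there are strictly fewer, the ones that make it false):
is always true.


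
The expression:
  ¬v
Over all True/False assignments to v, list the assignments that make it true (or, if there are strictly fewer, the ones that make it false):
is true only for:
  v=False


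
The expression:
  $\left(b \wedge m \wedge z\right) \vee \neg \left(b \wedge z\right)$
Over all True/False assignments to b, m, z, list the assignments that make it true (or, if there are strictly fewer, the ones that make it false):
is false only for:
  b=True, m=False, z=True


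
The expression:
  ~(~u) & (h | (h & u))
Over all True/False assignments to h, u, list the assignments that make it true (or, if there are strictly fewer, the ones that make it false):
is true only for:
  h=True, u=True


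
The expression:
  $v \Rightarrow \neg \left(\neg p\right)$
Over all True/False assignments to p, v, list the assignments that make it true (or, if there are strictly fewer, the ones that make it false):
is false only for:
  p=False, v=True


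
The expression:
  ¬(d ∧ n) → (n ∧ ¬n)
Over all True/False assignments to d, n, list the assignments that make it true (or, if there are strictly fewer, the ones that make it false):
is true only for:
  d=True, n=True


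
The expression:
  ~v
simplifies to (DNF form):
~v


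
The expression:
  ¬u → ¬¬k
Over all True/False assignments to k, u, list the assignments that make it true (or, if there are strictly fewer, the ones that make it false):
is false only for:
  k=False, u=False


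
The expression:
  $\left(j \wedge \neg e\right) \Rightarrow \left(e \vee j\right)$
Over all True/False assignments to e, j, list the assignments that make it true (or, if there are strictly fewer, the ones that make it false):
is always true.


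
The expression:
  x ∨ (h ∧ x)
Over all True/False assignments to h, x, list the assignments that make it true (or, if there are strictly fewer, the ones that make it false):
is true only for:
  h=False, x=True;
  h=True, x=True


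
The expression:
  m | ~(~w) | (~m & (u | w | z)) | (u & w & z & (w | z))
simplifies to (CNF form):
m | u | w | z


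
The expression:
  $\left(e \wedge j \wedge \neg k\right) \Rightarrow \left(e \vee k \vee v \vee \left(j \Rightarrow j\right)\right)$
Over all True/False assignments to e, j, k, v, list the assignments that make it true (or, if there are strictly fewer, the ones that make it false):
is always true.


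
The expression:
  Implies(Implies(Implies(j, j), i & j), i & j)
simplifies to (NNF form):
True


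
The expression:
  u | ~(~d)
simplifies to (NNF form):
d | u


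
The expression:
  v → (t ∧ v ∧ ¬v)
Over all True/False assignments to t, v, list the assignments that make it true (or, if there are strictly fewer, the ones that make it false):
is true only for:
  t=False, v=False;
  t=True, v=False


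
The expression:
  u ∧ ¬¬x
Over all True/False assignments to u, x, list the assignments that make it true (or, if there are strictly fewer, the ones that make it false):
is true only for:
  u=True, x=True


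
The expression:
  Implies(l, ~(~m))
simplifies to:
m | ~l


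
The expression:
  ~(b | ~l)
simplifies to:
l & ~b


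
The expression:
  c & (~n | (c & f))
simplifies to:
c & (f | ~n)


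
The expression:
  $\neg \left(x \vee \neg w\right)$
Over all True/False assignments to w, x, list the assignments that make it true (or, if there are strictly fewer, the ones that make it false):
is true only for:
  w=True, x=False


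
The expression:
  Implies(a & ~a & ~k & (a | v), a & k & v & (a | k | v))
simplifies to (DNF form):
True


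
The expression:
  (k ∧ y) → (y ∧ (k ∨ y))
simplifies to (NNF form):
True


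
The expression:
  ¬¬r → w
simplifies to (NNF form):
w ∨ ¬r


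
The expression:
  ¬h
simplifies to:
¬h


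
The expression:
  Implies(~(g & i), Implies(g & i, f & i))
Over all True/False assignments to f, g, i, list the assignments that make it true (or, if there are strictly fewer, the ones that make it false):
is always true.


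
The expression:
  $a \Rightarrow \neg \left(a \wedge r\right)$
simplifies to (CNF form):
$\neg a \vee \neg r$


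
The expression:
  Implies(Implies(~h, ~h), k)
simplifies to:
k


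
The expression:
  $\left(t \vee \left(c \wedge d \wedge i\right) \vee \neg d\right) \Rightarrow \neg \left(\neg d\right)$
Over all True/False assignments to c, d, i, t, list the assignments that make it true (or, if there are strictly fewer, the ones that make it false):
is true only for:
  c=False, d=True, i=False, t=False;
  c=False, d=True, i=False, t=True;
  c=False, d=True, i=True, t=False;
  c=False, d=True, i=True, t=True;
  c=True, d=True, i=False, t=False;
  c=True, d=True, i=False, t=True;
  c=True, d=True, i=True, t=False;
  c=True, d=True, i=True, t=True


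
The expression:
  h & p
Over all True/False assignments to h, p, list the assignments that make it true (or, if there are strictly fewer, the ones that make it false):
is true only for:
  h=True, p=True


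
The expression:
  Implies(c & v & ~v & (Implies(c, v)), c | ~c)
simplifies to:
True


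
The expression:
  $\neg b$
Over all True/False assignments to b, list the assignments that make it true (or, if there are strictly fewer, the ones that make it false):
is true only for:
  b=False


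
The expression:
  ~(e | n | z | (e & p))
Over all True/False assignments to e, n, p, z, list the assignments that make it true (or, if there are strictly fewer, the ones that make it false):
is true only for:
  e=False, n=False, p=False, z=False;
  e=False, n=False, p=True, z=False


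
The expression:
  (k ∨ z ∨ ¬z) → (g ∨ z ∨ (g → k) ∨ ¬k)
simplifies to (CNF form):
True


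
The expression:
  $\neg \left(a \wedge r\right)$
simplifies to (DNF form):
$\neg a \vee \neg r$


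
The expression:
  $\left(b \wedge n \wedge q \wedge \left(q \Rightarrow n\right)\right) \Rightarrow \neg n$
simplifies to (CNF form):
$\neg b \vee \neg n \vee \neg q$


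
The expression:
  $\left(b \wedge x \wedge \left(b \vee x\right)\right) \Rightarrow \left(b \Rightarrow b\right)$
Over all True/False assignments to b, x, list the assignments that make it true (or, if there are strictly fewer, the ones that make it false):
is always true.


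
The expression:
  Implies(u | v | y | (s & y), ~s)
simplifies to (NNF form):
~s | (~u & ~v & ~y)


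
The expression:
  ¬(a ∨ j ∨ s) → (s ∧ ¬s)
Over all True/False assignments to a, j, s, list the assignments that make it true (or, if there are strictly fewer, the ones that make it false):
is false only for:
  a=False, j=False, s=False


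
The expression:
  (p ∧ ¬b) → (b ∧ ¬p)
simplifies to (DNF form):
b ∨ ¬p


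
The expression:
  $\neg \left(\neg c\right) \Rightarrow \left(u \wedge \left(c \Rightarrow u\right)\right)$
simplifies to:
$u \vee \neg c$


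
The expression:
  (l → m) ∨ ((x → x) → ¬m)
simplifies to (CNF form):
True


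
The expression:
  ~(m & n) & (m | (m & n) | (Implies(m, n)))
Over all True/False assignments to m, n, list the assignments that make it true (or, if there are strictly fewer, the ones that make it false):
is false only for:
  m=True, n=True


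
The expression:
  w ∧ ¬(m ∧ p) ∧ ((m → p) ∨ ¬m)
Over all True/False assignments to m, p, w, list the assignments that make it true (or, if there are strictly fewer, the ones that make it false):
is true only for:
  m=False, p=False, w=True;
  m=False, p=True, w=True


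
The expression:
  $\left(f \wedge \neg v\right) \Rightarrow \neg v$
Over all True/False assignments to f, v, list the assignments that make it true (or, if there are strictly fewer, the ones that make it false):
is always true.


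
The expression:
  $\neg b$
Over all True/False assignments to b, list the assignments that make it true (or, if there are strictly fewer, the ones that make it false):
is true only for:
  b=False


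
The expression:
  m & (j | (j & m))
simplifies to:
j & m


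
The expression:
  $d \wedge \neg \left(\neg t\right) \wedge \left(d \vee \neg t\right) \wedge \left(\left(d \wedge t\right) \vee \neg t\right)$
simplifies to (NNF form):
$d \wedge t$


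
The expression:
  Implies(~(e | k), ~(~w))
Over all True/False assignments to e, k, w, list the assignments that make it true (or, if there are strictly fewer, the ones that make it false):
is false only for:
  e=False, k=False, w=False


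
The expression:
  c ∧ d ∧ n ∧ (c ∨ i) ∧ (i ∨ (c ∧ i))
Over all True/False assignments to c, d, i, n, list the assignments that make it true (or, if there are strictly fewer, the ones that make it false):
is true only for:
  c=True, d=True, i=True, n=True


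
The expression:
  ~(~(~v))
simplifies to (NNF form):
~v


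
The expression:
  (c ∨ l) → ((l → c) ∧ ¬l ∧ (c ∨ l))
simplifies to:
¬l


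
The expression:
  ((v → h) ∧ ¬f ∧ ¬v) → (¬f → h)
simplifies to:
f ∨ h ∨ v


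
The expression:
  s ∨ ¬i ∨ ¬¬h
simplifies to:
h ∨ s ∨ ¬i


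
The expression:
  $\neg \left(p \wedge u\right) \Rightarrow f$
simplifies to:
$f \vee \left(p \wedge u\right)$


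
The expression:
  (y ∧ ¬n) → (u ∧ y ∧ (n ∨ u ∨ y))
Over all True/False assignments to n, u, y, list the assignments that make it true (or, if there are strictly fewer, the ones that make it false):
is false only for:
  n=False, u=False, y=True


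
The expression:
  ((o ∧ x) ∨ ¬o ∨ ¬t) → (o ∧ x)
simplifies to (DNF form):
(o ∧ t) ∨ (o ∧ x)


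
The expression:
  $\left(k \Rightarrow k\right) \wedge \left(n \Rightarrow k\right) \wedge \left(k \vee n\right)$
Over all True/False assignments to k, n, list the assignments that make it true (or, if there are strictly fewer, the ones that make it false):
is true only for:
  k=True, n=False;
  k=True, n=True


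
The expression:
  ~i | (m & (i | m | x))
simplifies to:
m | ~i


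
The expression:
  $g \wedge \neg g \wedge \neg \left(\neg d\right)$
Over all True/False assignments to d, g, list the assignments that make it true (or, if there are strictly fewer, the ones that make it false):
is never true.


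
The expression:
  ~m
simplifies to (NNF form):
~m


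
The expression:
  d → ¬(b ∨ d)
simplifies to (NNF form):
¬d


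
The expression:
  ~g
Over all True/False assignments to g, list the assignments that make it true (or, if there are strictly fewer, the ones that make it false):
is true only for:
  g=False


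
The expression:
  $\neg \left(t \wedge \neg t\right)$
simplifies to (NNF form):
$\text{True}$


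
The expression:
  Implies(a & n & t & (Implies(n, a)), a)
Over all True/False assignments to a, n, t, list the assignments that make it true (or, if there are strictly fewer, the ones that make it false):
is always true.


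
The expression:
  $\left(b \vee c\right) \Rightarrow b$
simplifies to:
$b \vee \neg c$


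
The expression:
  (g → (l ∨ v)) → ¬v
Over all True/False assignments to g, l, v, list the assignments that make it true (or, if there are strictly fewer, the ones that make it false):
is true only for:
  g=False, l=False, v=False;
  g=False, l=True, v=False;
  g=True, l=False, v=False;
  g=True, l=True, v=False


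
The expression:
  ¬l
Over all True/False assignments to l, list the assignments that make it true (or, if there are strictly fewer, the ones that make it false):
is true only for:
  l=False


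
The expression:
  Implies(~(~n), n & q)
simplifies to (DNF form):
q | ~n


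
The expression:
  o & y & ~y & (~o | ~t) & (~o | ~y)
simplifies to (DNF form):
False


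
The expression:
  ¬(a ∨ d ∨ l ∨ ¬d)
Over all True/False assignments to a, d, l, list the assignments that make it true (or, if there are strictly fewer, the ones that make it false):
is never true.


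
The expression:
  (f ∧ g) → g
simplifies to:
True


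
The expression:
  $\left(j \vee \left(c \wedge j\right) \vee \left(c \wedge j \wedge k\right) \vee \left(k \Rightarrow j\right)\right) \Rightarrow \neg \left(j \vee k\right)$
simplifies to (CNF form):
$\neg j$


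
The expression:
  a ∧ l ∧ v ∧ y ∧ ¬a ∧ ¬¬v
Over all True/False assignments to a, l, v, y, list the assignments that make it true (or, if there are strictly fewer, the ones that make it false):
is never true.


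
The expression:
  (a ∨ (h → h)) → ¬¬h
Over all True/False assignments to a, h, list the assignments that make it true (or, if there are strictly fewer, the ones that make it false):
is true only for:
  a=False, h=True;
  a=True, h=True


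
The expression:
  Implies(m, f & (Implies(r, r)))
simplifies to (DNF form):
f | ~m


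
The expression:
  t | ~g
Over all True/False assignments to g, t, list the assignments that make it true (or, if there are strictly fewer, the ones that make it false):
is false only for:
  g=True, t=False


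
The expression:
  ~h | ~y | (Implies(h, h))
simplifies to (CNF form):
True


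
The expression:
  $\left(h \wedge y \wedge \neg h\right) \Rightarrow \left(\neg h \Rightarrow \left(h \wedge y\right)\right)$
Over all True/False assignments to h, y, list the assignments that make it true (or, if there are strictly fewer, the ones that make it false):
is always true.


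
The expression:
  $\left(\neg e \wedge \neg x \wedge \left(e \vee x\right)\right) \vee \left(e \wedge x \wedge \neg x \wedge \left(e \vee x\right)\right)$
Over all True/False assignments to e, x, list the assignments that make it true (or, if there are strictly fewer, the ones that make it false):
is never true.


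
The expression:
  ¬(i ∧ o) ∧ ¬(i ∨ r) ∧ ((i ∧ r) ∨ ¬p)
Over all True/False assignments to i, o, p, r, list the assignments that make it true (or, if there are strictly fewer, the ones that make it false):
is true only for:
  i=False, o=False, p=False, r=False;
  i=False, o=True, p=False, r=False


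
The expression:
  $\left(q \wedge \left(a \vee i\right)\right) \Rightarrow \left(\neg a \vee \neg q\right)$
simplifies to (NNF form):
$\neg a \vee \neg q$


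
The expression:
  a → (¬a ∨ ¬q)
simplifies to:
¬a ∨ ¬q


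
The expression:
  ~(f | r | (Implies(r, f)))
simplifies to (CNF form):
False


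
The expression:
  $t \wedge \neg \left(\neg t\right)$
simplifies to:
$t$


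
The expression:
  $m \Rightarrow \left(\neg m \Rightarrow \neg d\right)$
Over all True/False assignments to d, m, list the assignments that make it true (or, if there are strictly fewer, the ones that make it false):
is always true.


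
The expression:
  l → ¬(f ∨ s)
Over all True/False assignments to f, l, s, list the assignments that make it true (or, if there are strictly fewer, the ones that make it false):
is false only for:
  f=False, l=True, s=True;
  f=True, l=True, s=False;
  f=True, l=True, s=True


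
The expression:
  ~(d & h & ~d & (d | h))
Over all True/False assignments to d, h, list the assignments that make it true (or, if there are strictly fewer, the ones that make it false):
is always true.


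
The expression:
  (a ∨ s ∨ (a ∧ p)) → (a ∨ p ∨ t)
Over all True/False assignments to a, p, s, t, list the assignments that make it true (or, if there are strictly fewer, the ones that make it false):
is false only for:
  a=False, p=False, s=True, t=False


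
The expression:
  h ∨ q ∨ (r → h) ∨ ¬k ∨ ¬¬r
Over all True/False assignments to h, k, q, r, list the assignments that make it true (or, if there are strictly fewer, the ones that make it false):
is always true.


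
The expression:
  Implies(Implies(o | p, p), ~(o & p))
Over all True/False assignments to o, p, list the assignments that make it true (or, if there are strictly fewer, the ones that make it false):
is false only for:
  o=True, p=True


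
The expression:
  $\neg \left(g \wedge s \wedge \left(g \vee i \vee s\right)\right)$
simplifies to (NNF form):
$\neg g \vee \neg s$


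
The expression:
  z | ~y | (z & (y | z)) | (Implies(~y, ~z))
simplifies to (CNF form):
True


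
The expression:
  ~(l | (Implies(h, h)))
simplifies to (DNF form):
False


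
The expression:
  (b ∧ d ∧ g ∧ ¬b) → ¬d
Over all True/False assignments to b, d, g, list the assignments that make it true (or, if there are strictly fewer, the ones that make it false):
is always true.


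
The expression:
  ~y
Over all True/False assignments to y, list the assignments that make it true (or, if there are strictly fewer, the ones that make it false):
is true only for:
  y=False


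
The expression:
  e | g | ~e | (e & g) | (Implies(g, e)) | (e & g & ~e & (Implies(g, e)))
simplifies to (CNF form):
True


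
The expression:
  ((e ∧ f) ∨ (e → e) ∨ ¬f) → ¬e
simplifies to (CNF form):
¬e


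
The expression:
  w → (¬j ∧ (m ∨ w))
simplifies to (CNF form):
¬j ∨ ¬w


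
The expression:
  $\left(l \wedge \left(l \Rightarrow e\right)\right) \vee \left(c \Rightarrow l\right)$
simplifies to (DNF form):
$l \vee \neg c$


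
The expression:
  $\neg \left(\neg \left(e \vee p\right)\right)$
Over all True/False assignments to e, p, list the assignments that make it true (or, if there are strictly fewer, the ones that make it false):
is false only for:
  e=False, p=False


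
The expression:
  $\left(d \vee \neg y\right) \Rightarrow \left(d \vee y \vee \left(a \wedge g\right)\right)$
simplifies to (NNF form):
$d \vee y \vee \left(a \wedge g\right)$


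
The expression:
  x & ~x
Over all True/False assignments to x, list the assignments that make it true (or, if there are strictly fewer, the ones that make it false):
is never true.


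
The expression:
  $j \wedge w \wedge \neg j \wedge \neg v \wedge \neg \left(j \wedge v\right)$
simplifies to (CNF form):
$\text{False}$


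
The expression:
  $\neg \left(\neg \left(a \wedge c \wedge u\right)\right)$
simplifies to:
$a \wedge c \wedge u$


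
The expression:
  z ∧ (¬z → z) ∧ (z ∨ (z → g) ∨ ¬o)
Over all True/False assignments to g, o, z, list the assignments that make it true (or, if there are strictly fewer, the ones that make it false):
is true only for:
  g=False, o=False, z=True;
  g=False, o=True, z=True;
  g=True, o=False, z=True;
  g=True, o=True, z=True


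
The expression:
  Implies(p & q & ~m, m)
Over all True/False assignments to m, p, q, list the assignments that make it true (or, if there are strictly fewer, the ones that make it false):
is false only for:
  m=False, p=True, q=True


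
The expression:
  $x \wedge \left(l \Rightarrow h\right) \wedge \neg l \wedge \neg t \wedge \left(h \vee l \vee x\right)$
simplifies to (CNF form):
$x \wedge \neg l \wedge \neg t$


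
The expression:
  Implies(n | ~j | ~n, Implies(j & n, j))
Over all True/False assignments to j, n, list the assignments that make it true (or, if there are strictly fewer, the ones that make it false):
is always true.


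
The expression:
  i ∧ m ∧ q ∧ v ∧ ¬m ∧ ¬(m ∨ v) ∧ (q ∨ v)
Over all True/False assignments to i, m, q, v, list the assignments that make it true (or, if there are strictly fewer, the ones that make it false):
is never true.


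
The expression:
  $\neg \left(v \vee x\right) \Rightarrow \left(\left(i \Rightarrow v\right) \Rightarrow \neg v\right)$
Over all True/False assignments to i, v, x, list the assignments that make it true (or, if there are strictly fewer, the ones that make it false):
is always true.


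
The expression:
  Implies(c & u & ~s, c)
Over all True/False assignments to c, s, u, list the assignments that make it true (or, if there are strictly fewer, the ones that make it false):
is always true.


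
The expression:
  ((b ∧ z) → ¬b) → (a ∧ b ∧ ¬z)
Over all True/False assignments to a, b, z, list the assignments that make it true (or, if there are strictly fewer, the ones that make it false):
is true only for:
  a=False, b=True, z=True;
  a=True, b=True, z=False;
  a=True, b=True, z=True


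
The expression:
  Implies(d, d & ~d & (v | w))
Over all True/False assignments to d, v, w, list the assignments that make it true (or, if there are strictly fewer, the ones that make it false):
is true only for:
  d=False, v=False, w=False;
  d=False, v=False, w=True;
  d=False, v=True, w=False;
  d=False, v=True, w=True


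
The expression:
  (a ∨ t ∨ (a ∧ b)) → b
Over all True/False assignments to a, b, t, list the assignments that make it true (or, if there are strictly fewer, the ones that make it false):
is false only for:
  a=False, b=False, t=True;
  a=True, b=False, t=False;
  a=True, b=False, t=True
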